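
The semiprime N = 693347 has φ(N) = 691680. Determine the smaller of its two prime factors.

φ(n) = (p−1)(q−1) = n − (p+q) + 1, so p + q = 693347 − 691680 + 1 = 1668.
p and q are the roots of t² − 1668t + 693347 = 0.
Discriminant: 1668² − 4·693347 = 2782224 − 2773388 = 8836; √8836 = 94.
q = (1668 − 94)/2 = 787, p = (1668 + 94)/2 = 881.
Check: 787 · 881 = 693347.

787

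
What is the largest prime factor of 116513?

116513 = 37 · 3149
3149 = 47 · 67
67 is prime.
So 116513 = 37 · 47 · 67; the largest prime factor is 67.

67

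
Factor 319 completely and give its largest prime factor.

319 = 11 · 29
29 is prime.
So 319 = 11 · 29; the largest prime factor is 29.

29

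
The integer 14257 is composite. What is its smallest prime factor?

53

14257 is odd.
Digit sum 19, not divisible by 3.
Ends in 7: not divisible by 5.
7: 14257 = 7·2036 + 5
11: 14257 = 11·1296 + 1
13: 14257 = 13·1096 + 9
17: 14257 = 17·838 + 11
19: 14257 = 19·750 + 7
23: 14257 = 23·619 + 20
29: 14257 = 29·491 + 18
31: 14257 = 31·459 + 28
37: 14257 = 37·385 + 12
41: 14257 = 41·347 + 30
43: 14257 = 43·331 + 24
47: 14257 = 47·303 + 16
53: 14257 = 53·269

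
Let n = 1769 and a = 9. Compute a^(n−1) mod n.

790

9^1 ≡ 9 (mod 1769)
9^2 ≡ 9^2 = 81 ≡ 81 (mod 1769)
9^4 ≡ 81^2 = 6561 ≡ 1254 (mod 1769)
9^8 ≡ 1254^2 = 1572516 ≡ 1644 (mod 1769)
9^16 ≡ 1644^2 = 2702736 ≡ 1473 (mod 1769)
9^32 ≡ 1473^2 = 2169729 ≡ 935 (mod 1769)
9^64 ≡ 935^2 = 874225 ≡ 339 (mod 1769)
9^128 ≡ 339^2 = 114921 ≡ 1705 (mod 1769)
9^256 ≡ 1705^2 = 2907025 ≡ 558 (mod 1769)
9^512 ≡ 558^2 = 311364 ≡ 20 (mod 1769)
9^1024 ≡ 20^2 = 400 ≡ 400 (mod 1769)
1768 = 1024 + 512 + 128 + 64 + 32 + 8 in binary powers of 2.
So 9^1768 ≡ 400 · 20 · 1705 · 339 · 935 · 1644 ≡ 790 (mod 1769).
Since 790 ≠ 1, base 9 is a Fermat witness: 1769 is composite.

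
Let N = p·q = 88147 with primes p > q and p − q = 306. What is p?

487

Since p = q + 306, we have 88147 = q(q + 306), so q² + 306q − 88147 = 0.
Discriminant: 306² + 4·88147 = 93636 + 352588 = 446224; √446224 = 668.
q = (−306 + 668)/2 = 181, and p = q + 306 = 487.
Check: 181 · 487 = 88147.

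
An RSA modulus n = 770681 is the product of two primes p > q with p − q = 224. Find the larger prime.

997

Since p = q + 224, we have 770681 = q(q + 224), so q² + 224q − 770681 = 0.
Discriminant: 224² + 4·770681 = 50176 + 3082724 = 3132900; √3132900 = 1770.
q = (−224 + 1770)/2 = 773, and p = q + 224 = 997.
Check: 773 · 997 = 770681.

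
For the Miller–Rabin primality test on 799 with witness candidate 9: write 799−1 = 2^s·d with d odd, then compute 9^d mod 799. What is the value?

784

799 − 1 = 798 = 2^1 · 399, so d = 399.
9^1 ≡ 9 (mod 799)
9^2 ≡ 9^2 = 81 ≡ 81 (mod 799)
9^4 ≡ 81^2 = 6561 ≡ 169 (mod 799)
9^8 ≡ 169^2 = 28561 ≡ 596 (mod 799)
9^16 ≡ 596^2 = 355216 ≡ 460 (mod 799)
9^32 ≡ 460^2 = 211600 ≡ 664 (mod 799)
9^64 ≡ 664^2 = 440896 ≡ 647 (mod 799)
9^128 ≡ 647^2 = 418609 ≡ 732 (mod 799)
9^256 ≡ 732^2 = 535824 ≡ 494 (mod 799)
399 = 256 + 128 + 8 + 4 + 2 + 1 in binary powers of 2.
So 9^399 ≡ 494 · 732 · 596 · 169 · 81 · 9 ≡ 784 (mod 799).
Squaring chain: 784; never reaches −1, so base 9 is a Miller–Rabin witness that 799 is composite.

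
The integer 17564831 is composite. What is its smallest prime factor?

59

17564831 is odd.
Digit sum 35, not divisible by 3.
Ends in 1: not divisible by 5.
7: 17564831 = 7·2509261 + 4
11: 17564831 = 11·1596802 + 9
13: 17564831 = 13·1351140 + 11
17: 17564831 = 17·1033225 + 6
19: 17564831 = 19·924464 + 15
23: 17564831 = 23·763688 + 7
29: 17564831 = 29·605683 + 24
31: 17564831 = 31·566607 + 14
37: 17564831 = 37·474725 + 6
41: 17564831 = 41·428410 + 21
43: 17564831 = 43·408484 + 19
47: 17564831 = 47·373719 + 38
53: 17564831 = 53·331411 + 48
59: 17564831 = 59·297709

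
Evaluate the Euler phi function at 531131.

494208

Factor: 531131 = 17 · 157 · 199.
φ(531131) = (17−1) · (157−1) · (199−1) = 16 · 156 · 198 = 494208.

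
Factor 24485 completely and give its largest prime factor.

24485 = 5 · 4897
4897 = 59 · 83
83 is prime.
So 24485 = 5 · 59 · 83; the largest prime factor is 83.

83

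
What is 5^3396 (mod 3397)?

1626

5^1 ≡ 5 (mod 3397)
5^2 ≡ 5^2 = 25 ≡ 25 (mod 3397)
5^4 ≡ 25^2 = 625 ≡ 625 (mod 3397)
5^8 ≡ 625^2 = 390625 ≡ 3367 (mod 3397)
5^16 ≡ 3367^2 = 11336689 ≡ 900 (mod 3397)
5^32 ≡ 900^2 = 810000 ≡ 1514 (mod 3397)
5^64 ≡ 1514^2 = 2292196 ≡ 2618 (mod 3397)
5^128 ≡ 2618^2 = 6853924 ≡ 2175 (mod 3397)
5^256 ≡ 2175^2 = 4730625 ≡ 2001 (mod 3397)
5^512 ≡ 2001^2 = 4004001 ≡ 2335 (mod 3397)
5^1024 ≡ 2335^2 = 5452225 ≡ 40 (mod 3397)
5^2048 ≡ 40^2 = 1600 ≡ 1600 (mod 3397)
3396 = 2048 + 1024 + 256 + 64 + 4 in binary powers of 2.
So 5^3396 ≡ 1600 · 40 · 2001 · 2618 · 625 ≡ 1626 (mod 3397).
Since 1626 ≠ 1, base 5 is a Fermat witness: 3397 is composite.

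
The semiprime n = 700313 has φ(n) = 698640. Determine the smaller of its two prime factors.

φ(n) = (p−1)(q−1) = n − (p+q) + 1, so p + q = 700313 − 698640 + 1 = 1674.
p and q are the roots of t² − 1674t + 700313 = 0.
Discriminant: 1674² − 4·700313 = 2802276 − 2801252 = 1024; √1024 = 32.
q = (1674 − 32)/2 = 821, p = (1674 + 32)/2 = 853.
Check: 821 · 853 = 700313.

821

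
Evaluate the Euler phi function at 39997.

Factor: 39997 = 23 · 37 · 47.
φ(39997) = (23−1) · (37−1) · (47−1) = 22 · 36 · 46 = 36432.

36432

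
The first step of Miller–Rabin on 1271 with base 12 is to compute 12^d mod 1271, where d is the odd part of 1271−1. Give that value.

1080

1271 − 1 = 1270 = 2^1 · 635, so d = 635.
12^1 ≡ 12 (mod 1271)
12^2 ≡ 12^2 = 144 ≡ 144 (mod 1271)
12^4 ≡ 144^2 = 20736 ≡ 400 (mod 1271)
12^8 ≡ 400^2 = 160000 ≡ 1125 (mod 1271)
12^16 ≡ 1125^2 = 1265625 ≡ 980 (mod 1271)
12^32 ≡ 980^2 = 960400 ≡ 795 (mod 1271)
12^64 ≡ 795^2 = 632025 ≡ 338 (mod 1271)
12^128 ≡ 338^2 = 114244 ≡ 1125 (mod 1271)
12^256 ≡ 1125^2 = 1265625 ≡ 980 (mod 1271)
12^512 ≡ 980^2 = 960400 ≡ 795 (mod 1271)
635 = 512 + 64 + 32 + 16 + 8 + 2 + 1 in binary powers of 2.
So 12^635 ≡ 795 · 338 · 795 · 980 · 1125 · 144 · 12 ≡ 1080 (mod 1271).
Squaring chain: 1080; never reaches −1, so base 12 is a Miller–Rabin witness that 1271 is composite.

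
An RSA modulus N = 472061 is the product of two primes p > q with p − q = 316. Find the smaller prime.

547

Since p = q + 316, we have 472061 = q(q + 316), so q² + 316q − 472061 = 0.
Discriminant: 316² + 4·472061 = 99856 + 1888244 = 1988100; √1988100 = 1410.
q = (−316 + 1410)/2 = 547, and p = q + 316 = 863.
Check: 547 · 863 = 472061.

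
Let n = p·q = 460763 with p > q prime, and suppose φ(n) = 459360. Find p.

φ(n) = (p−1)(q−1) = n − (p+q) + 1, so p + q = 460763 − 459360 + 1 = 1404.
p and q are the roots of t² − 1404t + 460763 = 0.
Discriminant: 1404² − 4·460763 = 1971216 − 1843052 = 128164; √128164 = 358.
q = (1404 − 358)/2 = 523, p = (1404 + 358)/2 = 881.
Check: 523 · 881 = 460763.

881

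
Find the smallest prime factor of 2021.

2021 is odd.
Digit sum 5, not divisible by 3.
Ends in 1: not divisible by 5.
7: 2021 = 7·288 + 5
11: 2021 = 11·183 + 8
13: 2021 = 13·155 + 6
17: 2021 = 17·118 + 15
19: 2021 = 19·106 + 7
23: 2021 = 23·87 + 20
29: 2021 = 29·69 + 20
31: 2021 = 31·65 + 6
37: 2021 = 37·54 + 23
41: 2021 = 41·49 + 12
43: 2021 = 43·47

43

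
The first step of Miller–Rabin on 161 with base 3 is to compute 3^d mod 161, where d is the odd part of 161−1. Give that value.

161 − 1 = 160 = 2^5 · 5, so d = 5.
3^1 ≡ 3 (mod 161)
3^2 ≡ 3^2 = 9 ≡ 9 (mod 161)
3^4 ≡ 9^2 = 81 ≡ 81 (mod 161)
5 = 4 + 1 in binary powers of 2.
So 3^5 ≡ 81 · 3 ≡ 82 (mod 161).
Squaring chain: 82 → 123 → 156 → 25 → 142; never reaches −1, so base 3 is a Miller–Rabin witness that 161 is composite.

82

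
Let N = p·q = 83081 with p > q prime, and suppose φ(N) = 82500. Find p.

φ(n) = (p−1)(q−1) = n − (p+q) + 1, so p + q = 83081 − 82500 + 1 = 582.
p and q are the roots of t² − 582t + 83081 = 0.
Discriminant: 582² − 4·83081 = 338724 − 332324 = 6400; √6400 = 80.
q = (582 − 80)/2 = 251, p = (582 + 80)/2 = 331.
Check: 251 · 331 = 83081.

331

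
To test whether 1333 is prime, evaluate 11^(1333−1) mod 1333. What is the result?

11^1 ≡ 11 (mod 1333)
11^2 ≡ 11^2 = 121 ≡ 121 (mod 1333)
11^4 ≡ 121^2 = 14641 ≡ 1311 (mod 1333)
11^8 ≡ 1311^2 = 1718721 ≡ 484 (mod 1333)
11^16 ≡ 484^2 = 234256 ≡ 981 (mod 1333)
11^32 ≡ 981^2 = 962361 ≡ 1268 (mod 1333)
11^64 ≡ 1268^2 = 1607824 ≡ 226 (mod 1333)
11^128 ≡ 226^2 = 51076 ≡ 422 (mod 1333)
11^256 ≡ 422^2 = 178084 ≡ 795 (mod 1333)
11^512 ≡ 795^2 = 632025 ≡ 183 (mod 1333)
11^1024 ≡ 183^2 = 33489 ≡ 164 (mod 1333)
1332 = 1024 + 256 + 32 + 16 + 4 in binary powers of 2.
So 11^1332 ≡ 164 · 795 · 1268 · 981 · 1311 ≡ 78 (mod 1333).
Since 78 ≠ 1, base 11 is a Fermat witness: 1333 is composite.

78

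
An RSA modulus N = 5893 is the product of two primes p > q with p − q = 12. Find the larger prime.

83

Since p = q + 12, we have 5893 = q(q + 12), so q² + 12q − 5893 = 0.
Discriminant: 12² + 4·5893 = 144 + 23572 = 23716; √23716 = 154.
q = (−12 + 154)/2 = 71, and p = q + 12 = 83.
Check: 71 · 83 = 5893.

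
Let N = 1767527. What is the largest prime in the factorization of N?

1767527 = 23 · 76849
76849 = 31 · 2479
2479 = 37 · 67
67 is prime.
So 1767527 = 23 · 31 · 37 · 67; the largest prime factor is 67.

67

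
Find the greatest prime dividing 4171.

4171 = 43 · 97
97 is prime.
So 4171 = 43 · 97; the largest prime factor is 97.

97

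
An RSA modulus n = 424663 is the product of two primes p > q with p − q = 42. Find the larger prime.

Since p = q + 42, we have 424663 = q(q + 42), so q² + 42q − 424663 = 0.
Discriminant: 42² + 4·424663 = 1764 + 1698652 = 1700416; √1700416 = 1304.
q = (−42 + 1304)/2 = 631, and p = q + 42 = 673.
Check: 631 · 673 = 424663.

673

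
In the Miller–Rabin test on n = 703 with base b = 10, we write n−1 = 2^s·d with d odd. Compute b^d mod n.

75

703 − 1 = 702 = 2^1 · 351, so d = 351.
10^1 ≡ 10 (mod 703)
10^2 ≡ 10^2 = 100 ≡ 100 (mod 703)
10^4 ≡ 100^2 = 10000 ≡ 158 (mod 703)
10^8 ≡ 158^2 = 24964 ≡ 359 (mod 703)
10^16 ≡ 359^2 = 128881 ≡ 232 (mod 703)
10^32 ≡ 232^2 = 53824 ≡ 396 (mod 703)
10^64 ≡ 396^2 = 156816 ≡ 47 (mod 703)
10^128 ≡ 47^2 = 2209 ≡ 100 (mod 703)
10^256 ≡ 100^2 = 10000 ≡ 158 (mod 703)
351 = 256 + 64 + 16 + 8 + 4 + 2 + 1 in binary powers of 2.
So 10^351 ≡ 158 · 47 · 232 · 359 · 158 · 100 · 10 ≡ 75 (mod 703).
Squaring chain: 75; never reaches −1, so base 10 is a Miller–Rabin witness that 703 is composite.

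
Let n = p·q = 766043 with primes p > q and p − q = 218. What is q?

773

Since p = q + 218, we have 766043 = q(q + 218), so q² + 218q − 766043 = 0.
Discriminant: 218² + 4·766043 = 47524 + 3064172 = 3111696; √3111696 = 1764.
q = (−218 + 1764)/2 = 773, and p = q + 218 = 991.
Check: 773 · 991 = 766043.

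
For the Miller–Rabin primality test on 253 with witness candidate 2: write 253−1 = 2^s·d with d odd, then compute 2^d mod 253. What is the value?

118

253 − 1 = 252 = 2^2 · 63, so d = 63.
2^1 ≡ 2 (mod 253)
2^2 ≡ 2^2 = 4 ≡ 4 (mod 253)
2^4 ≡ 4^2 = 16 ≡ 16 (mod 253)
2^8 ≡ 16^2 = 256 ≡ 3 (mod 253)
2^16 ≡ 3^2 = 9 ≡ 9 (mod 253)
2^32 ≡ 9^2 = 81 ≡ 81 (mod 253)
63 = 32 + 16 + 8 + 4 + 2 + 1 in binary powers of 2.
So 2^63 ≡ 81 · 9 · 3 · 16 · 4 · 2 ≡ 118 (mod 253).
Squaring chain: 118 → 9; never reaches −1, so base 2 is a Miller–Rabin witness that 253 is composite.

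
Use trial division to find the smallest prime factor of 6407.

43

6407 is odd.
Digit sum 17, not divisible by 3.
Ends in 7: not divisible by 5.
7: 6407 = 7·915 + 2
11: 6407 = 11·582 + 5
13: 6407 = 13·492 + 11
17: 6407 = 17·376 + 15
19: 6407 = 19·337 + 4
23: 6407 = 23·278 + 13
29: 6407 = 29·220 + 27
31: 6407 = 31·206 + 21
37: 6407 = 37·173 + 6
41: 6407 = 41·156 + 11
43: 6407 = 43·149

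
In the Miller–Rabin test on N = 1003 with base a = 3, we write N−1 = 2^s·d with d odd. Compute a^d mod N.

1003 − 1 = 1002 = 2^1 · 501, so d = 501.
3^1 ≡ 3 (mod 1003)
3^2 ≡ 3^2 = 9 ≡ 9 (mod 1003)
3^4 ≡ 9^2 = 81 ≡ 81 (mod 1003)
3^8 ≡ 81^2 = 6561 ≡ 543 (mod 1003)
3^16 ≡ 543^2 = 294849 ≡ 970 (mod 1003)
3^32 ≡ 970^2 = 940900 ≡ 86 (mod 1003)
3^64 ≡ 86^2 = 7396 ≡ 375 (mod 1003)
3^128 ≡ 375^2 = 140625 ≡ 205 (mod 1003)
3^256 ≡ 205^2 = 42025 ≡ 902 (mod 1003)
501 = 256 + 128 + 64 + 32 + 16 + 4 + 1 in binary powers of 2.
So 3^501 ≡ 902 · 205 · 375 · 86 · 970 · 81 · 3 ≡ 838 (mod 1003).
Squaring chain: 838; never reaches −1, so base 3 is a Miller–Rabin witness that 1003 is composite.

838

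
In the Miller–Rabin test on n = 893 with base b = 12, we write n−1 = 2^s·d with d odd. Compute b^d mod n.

639

893 − 1 = 892 = 2^2 · 223, so d = 223.
12^1 ≡ 12 (mod 893)
12^2 ≡ 12^2 = 144 ≡ 144 (mod 893)
12^4 ≡ 144^2 = 20736 ≡ 197 (mod 893)
12^8 ≡ 197^2 = 38809 ≡ 410 (mod 893)
12^16 ≡ 410^2 = 168100 ≡ 216 (mod 893)
12^32 ≡ 216^2 = 46656 ≡ 220 (mod 893)
12^64 ≡ 220^2 = 48400 ≡ 178 (mod 893)
12^128 ≡ 178^2 = 31684 ≡ 429 (mod 893)
223 = 128 + 64 + 16 + 8 + 4 + 2 + 1 in binary powers of 2.
So 12^223 ≡ 429 · 178 · 216 · 410 · 197 · 144 · 12 ≡ 639 (mod 893).
Squaring chain: 639 → 220; never reaches −1, so base 12 is a Miller–Rabin witness that 893 is composite.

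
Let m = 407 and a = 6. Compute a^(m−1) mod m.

6^1 ≡ 6 (mod 407)
6^2 ≡ 6^2 = 36 ≡ 36 (mod 407)
6^4 ≡ 36^2 = 1296 ≡ 75 (mod 407)
6^8 ≡ 75^2 = 5625 ≡ 334 (mod 407)
6^16 ≡ 334^2 = 111556 ≡ 38 (mod 407)
6^32 ≡ 38^2 = 1444 ≡ 223 (mod 407)
6^64 ≡ 223^2 = 49729 ≡ 75 (mod 407)
6^128 ≡ 75^2 = 5625 ≡ 334 (mod 407)
6^256 ≡ 334^2 = 111556 ≡ 38 (mod 407)
406 = 256 + 128 + 16 + 4 + 2 in binary powers of 2.
So 6^406 ≡ 38 · 334 · 38 · 75 · 36 ≡ 258 (mod 407).
Since 258 ≠ 1, base 6 is a Fermat witness: 407 is composite.

258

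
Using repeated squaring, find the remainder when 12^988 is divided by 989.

418

12^1 ≡ 12 (mod 989)
12^2 ≡ 12^2 = 144 ≡ 144 (mod 989)
12^4 ≡ 144^2 = 20736 ≡ 956 (mod 989)
12^8 ≡ 956^2 = 913936 ≡ 100 (mod 989)
12^16 ≡ 100^2 = 10000 ≡ 110 (mod 989)
12^32 ≡ 110^2 = 12100 ≡ 232 (mod 989)
12^64 ≡ 232^2 = 53824 ≡ 418 (mod 989)
12^128 ≡ 418^2 = 174724 ≡ 660 (mod 989)
12^256 ≡ 660^2 = 435600 ≡ 440 (mod 989)
12^512 ≡ 440^2 = 193600 ≡ 745 (mod 989)
988 = 512 + 256 + 128 + 64 + 16 + 8 + 4 in binary powers of 2.
So 12^988 ≡ 745 · 440 · 660 · 418 · 110 · 100 · 956 ≡ 418 (mod 989).
Since 418 ≠ 1, base 12 is a Fermat witness: 989 is composite.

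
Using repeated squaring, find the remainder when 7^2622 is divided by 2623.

1979

7^1 ≡ 7 (mod 2623)
7^2 ≡ 7^2 = 49 ≡ 49 (mod 2623)
7^4 ≡ 49^2 = 2401 ≡ 2401 (mod 2623)
7^8 ≡ 2401^2 = 5764801 ≡ 2070 (mod 2623)
7^16 ≡ 2070^2 = 4284900 ≡ 1541 (mod 2623)
7^32 ≡ 1541^2 = 2374681 ≡ 866 (mod 2623)
7^64 ≡ 866^2 = 749956 ≡ 2401 (mod 2623)
7^128 ≡ 2401^2 = 5764801 ≡ 2070 (mod 2623)
7^256 ≡ 2070^2 = 4284900 ≡ 1541 (mod 2623)
7^512 ≡ 1541^2 = 2374681 ≡ 866 (mod 2623)
7^1024 ≡ 866^2 = 749956 ≡ 2401 (mod 2623)
7^2048 ≡ 2401^2 = 5764801 ≡ 2070 (mod 2623)
2622 = 2048 + 512 + 32 + 16 + 8 + 4 + 2 in binary powers of 2.
So 7^2622 ≡ 2070 · 866 · 866 · 1541 · 2070 · 2401 · 49 ≡ 1979 (mod 2623).
Since 1979 ≠ 1, base 7 is a Fermat witness: 2623 is composite.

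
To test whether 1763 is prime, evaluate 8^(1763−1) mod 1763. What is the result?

8^1 ≡ 8 (mod 1763)
8^2 ≡ 8^2 = 64 ≡ 64 (mod 1763)
8^4 ≡ 64^2 = 4096 ≡ 570 (mod 1763)
8^8 ≡ 570^2 = 324900 ≡ 508 (mod 1763)
8^16 ≡ 508^2 = 258064 ≡ 666 (mod 1763)
8^32 ≡ 666^2 = 443556 ≡ 1043 (mod 1763)
8^64 ≡ 1043^2 = 1087849 ≡ 78 (mod 1763)
8^128 ≡ 78^2 = 6084 ≡ 795 (mod 1763)
8^256 ≡ 795^2 = 632025 ≡ 871 (mod 1763)
8^512 ≡ 871^2 = 758641 ≡ 551 (mod 1763)
8^1024 ≡ 551^2 = 303601 ≡ 365 (mod 1763)
1762 = 1024 + 512 + 128 + 64 + 32 + 2 in binary powers of 2.
So 8^1762 ≡ 365 · 551 · 795 · 78 · 1043 · 64 ≡ 1417 (mod 1763).
Since 1417 ≠ 1, base 8 is a Fermat witness: 1763 is composite.

1417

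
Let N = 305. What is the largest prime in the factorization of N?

305 = 5 · 61
61 is prime.
So 305 = 5 · 61; the largest prime factor is 61.

61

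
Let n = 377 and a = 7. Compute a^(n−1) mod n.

74

7^1 ≡ 7 (mod 377)
7^2 ≡ 7^2 = 49 ≡ 49 (mod 377)
7^4 ≡ 49^2 = 2401 ≡ 139 (mod 377)
7^8 ≡ 139^2 = 19321 ≡ 94 (mod 377)
7^16 ≡ 94^2 = 8836 ≡ 165 (mod 377)
7^32 ≡ 165^2 = 27225 ≡ 81 (mod 377)
7^64 ≡ 81^2 = 6561 ≡ 152 (mod 377)
7^128 ≡ 152^2 = 23104 ≡ 107 (mod 377)
7^256 ≡ 107^2 = 11449 ≡ 139 (mod 377)
376 = 256 + 64 + 32 + 16 + 8 in binary powers of 2.
So 7^376 ≡ 139 · 152 · 81 · 165 · 94 ≡ 74 (mod 377).
Since 74 ≠ 1, base 7 is a Fermat witness: 377 is composite.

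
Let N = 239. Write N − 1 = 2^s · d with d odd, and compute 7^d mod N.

238

239 − 1 = 238 = 2^1 · 119, so d = 119.
7^1 ≡ 7 (mod 239)
7^2 ≡ 7^2 = 49 ≡ 49 (mod 239)
7^4 ≡ 49^2 = 2401 ≡ 11 (mod 239)
7^8 ≡ 11^2 = 121 ≡ 121 (mod 239)
7^16 ≡ 121^2 = 14641 ≡ 62 (mod 239)
7^32 ≡ 62^2 = 3844 ≡ 20 (mod 239)
7^64 ≡ 20^2 = 400 ≡ 161 (mod 239)
119 = 64 + 32 + 16 + 4 + 2 + 1 in binary powers of 2.
So 7^119 ≡ 161 · 20 · 62 · 11 · 49 · 7 ≡ 238 (mod 239).
Since 7^d ≡ 238 (mod 239), base 7 does not prove 239 composite.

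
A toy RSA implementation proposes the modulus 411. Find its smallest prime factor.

411 is odd.
Digit sum 6, divisible by 3.

3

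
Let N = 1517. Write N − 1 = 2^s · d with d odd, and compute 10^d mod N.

1517 − 1 = 1516 = 2^2 · 379, so d = 379.
10^1 ≡ 10 (mod 1517)
10^2 ≡ 10^2 = 100 ≡ 100 (mod 1517)
10^4 ≡ 100^2 = 10000 ≡ 898 (mod 1517)
10^8 ≡ 898^2 = 806404 ≡ 877 (mod 1517)
10^16 ≡ 877^2 = 769129 ≡ 10 (mod 1517)
10^32 ≡ 10^2 = 100 ≡ 100 (mod 1517)
10^64 ≡ 100^2 = 10000 ≡ 898 (mod 1517)
10^128 ≡ 898^2 = 806404 ≡ 877 (mod 1517)
10^256 ≡ 877^2 = 769129 ≡ 10 (mod 1517)
379 = 256 + 64 + 32 + 16 + 8 + 2 + 1 in binary powers of 2.
So 10^379 ≡ 10 · 898 · 100 · 10 · 877 · 100 · 10 ≡ 898 (mod 1517).
Squaring chain: 898 → 877; never reaches −1, so base 10 is a Miller–Rabin witness that 1517 is composite.

898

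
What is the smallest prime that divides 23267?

53

23267 is odd.
Digit sum 20, not divisible by 3.
Ends in 7: not divisible by 5.
7: 23267 = 7·3323 + 6
11: 23267 = 11·2115 + 2
13: 23267 = 13·1789 + 10
17: 23267 = 17·1368 + 11
19: 23267 = 19·1224 + 11
23: 23267 = 23·1011 + 14
29: 23267 = 29·802 + 9
31: 23267 = 31·750 + 17
37: 23267 = 37·628 + 31
41: 23267 = 41·567 + 20
43: 23267 = 43·541 + 4
47: 23267 = 47·495 + 2
53: 23267 = 53·439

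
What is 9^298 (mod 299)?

9^1 ≡ 9 (mod 299)
9^2 ≡ 9^2 = 81 ≡ 81 (mod 299)
9^4 ≡ 81^2 = 6561 ≡ 282 (mod 299)
9^8 ≡ 282^2 = 79524 ≡ 289 (mod 299)
9^16 ≡ 289^2 = 83521 ≡ 100 (mod 299)
9^32 ≡ 100^2 = 10000 ≡ 133 (mod 299)
9^64 ≡ 133^2 = 17689 ≡ 48 (mod 299)
9^128 ≡ 48^2 = 2304 ≡ 211 (mod 299)
9^256 ≡ 211^2 = 44521 ≡ 269 (mod 299)
298 = 256 + 32 + 8 + 2 in binary powers of 2.
So 9^298 ≡ 269 · 133 · 289 · 81 ≡ 9 (mod 299).
Since 9 ≠ 1, base 9 is a Fermat witness: 299 is composite.

9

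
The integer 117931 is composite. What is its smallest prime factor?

117931 is odd.
Digit sum 22, not divisible by 3.
Ends in 1: not divisible by 5.
7: 117931 = 7·16847 + 2
11: 117931 = 11·10721

11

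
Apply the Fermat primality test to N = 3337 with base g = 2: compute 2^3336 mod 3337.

1835

2^1 ≡ 2 (mod 3337)
2^2 ≡ 2^2 = 4 ≡ 4 (mod 3337)
2^4 ≡ 4^2 = 16 ≡ 16 (mod 3337)
2^8 ≡ 16^2 = 256 ≡ 256 (mod 3337)
2^16 ≡ 256^2 = 65536 ≡ 2133 (mod 3337)
2^32 ≡ 2133^2 = 4549689 ≡ 1358 (mod 3337)
2^64 ≡ 1358^2 = 1844164 ≡ 2140 (mod 3337)
2^128 ≡ 2140^2 = 4579600 ≡ 1236 (mod 3337)
2^256 ≡ 1236^2 = 1527696 ≡ 2687 (mod 3337)
2^512 ≡ 2687^2 = 7219969 ≡ 2038 (mod 3337)
2^1024 ≡ 2038^2 = 4153444 ≡ 2216 (mod 3337)
2^2048 ≡ 2216^2 = 4910656 ≡ 1929 (mod 3337)
3336 = 2048 + 1024 + 256 + 8 in binary powers of 2.
So 2^3336 ≡ 1929 · 2216 · 2687 · 256 ≡ 1835 (mod 3337).
Since 1835 ≠ 1, base 2 is a Fermat witness: 3337 is composite.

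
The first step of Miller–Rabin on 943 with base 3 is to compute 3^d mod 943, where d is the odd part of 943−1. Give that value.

547

943 − 1 = 942 = 2^1 · 471, so d = 471.
3^1 ≡ 3 (mod 943)
3^2 ≡ 3^2 = 9 ≡ 9 (mod 943)
3^4 ≡ 9^2 = 81 ≡ 81 (mod 943)
3^8 ≡ 81^2 = 6561 ≡ 903 (mod 943)
3^16 ≡ 903^2 = 815409 ≡ 657 (mod 943)
3^32 ≡ 657^2 = 431649 ≡ 698 (mod 943)
3^64 ≡ 698^2 = 487204 ≡ 616 (mod 943)
3^128 ≡ 616^2 = 379456 ≡ 370 (mod 943)
3^256 ≡ 370^2 = 136900 ≡ 165 (mod 943)
471 = 256 + 128 + 64 + 16 + 4 + 2 + 1 in binary powers of 2.
So 3^471 ≡ 165 · 370 · 616 · 657 · 81 · 9 · 3 ≡ 547 (mod 943).
Squaring chain: 547; never reaches −1, so base 3 is a Miller–Rabin witness that 943 is composite.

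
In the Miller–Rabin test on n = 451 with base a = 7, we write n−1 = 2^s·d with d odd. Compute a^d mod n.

208

451 − 1 = 450 = 2^1 · 225, so d = 225.
7^1 ≡ 7 (mod 451)
7^2 ≡ 7^2 = 49 ≡ 49 (mod 451)
7^4 ≡ 49^2 = 2401 ≡ 146 (mod 451)
7^8 ≡ 146^2 = 21316 ≡ 119 (mod 451)
7^16 ≡ 119^2 = 14161 ≡ 180 (mod 451)
7^32 ≡ 180^2 = 32400 ≡ 379 (mod 451)
7^64 ≡ 379^2 = 143641 ≡ 223 (mod 451)
7^128 ≡ 223^2 = 49729 ≡ 119 (mod 451)
225 = 128 + 64 + 32 + 1 in binary powers of 2.
So 7^225 ≡ 119 · 223 · 379 · 7 ≡ 208 (mod 451).
Squaring chain: 208; never reaches −1, so base 7 is a Miller–Rabin witness that 451 is composite.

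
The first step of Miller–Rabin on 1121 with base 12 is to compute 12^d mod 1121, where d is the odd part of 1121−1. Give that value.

1121 − 1 = 1120 = 2^5 · 35, so d = 35.
12^1 ≡ 12 (mod 1121)
12^2 ≡ 12^2 = 144 ≡ 144 (mod 1121)
12^4 ≡ 144^2 = 20736 ≡ 558 (mod 1121)
12^8 ≡ 558^2 = 311364 ≡ 847 (mod 1121)
12^16 ≡ 847^2 = 717409 ≡ 1090 (mod 1121)
12^32 ≡ 1090^2 = 1188100 ≡ 961 (mod 1121)
35 = 32 + 2 + 1 in binary powers of 2.
So 12^35 ≡ 961 · 144 · 12 ≡ 407 (mod 1121).
Squaring chain: 407 → 862 → 942 → 653 → 429; never reaches −1, so base 12 is a Miller–Rabin witness that 1121 is composite.

407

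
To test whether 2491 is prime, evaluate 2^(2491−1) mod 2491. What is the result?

2414

2^1 ≡ 2 (mod 2491)
2^2 ≡ 2^2 = 4 ≡ 4 (mod 2491)
2^4 ≡ 4^2 = 16 ≡ 16 (mod 2491)
2^8 ≡ 16^2 = 256 ≡ 256 (mod 2491)
2^16 ≡ 256^2 = 65536 ≡ 770 (mod 2491)
2^32 ≡ 770^2 = 592900 ≡ 42 (mod 2491)
2^64 ≡ 42^2 = 1764 ≡ 1764 (mod 2491)
2^128 ≡ 1764^2 = 3111696 ≡ 437 (mod 2491)
2^256 ≡ 437^2 = 190969 ≡ 1653 (mod 2491)
2^512 ≡ 1653^2 = 2732409 ≡ 2273 (mod 2491)
2^1024 ≡ 2273^2 = 5166529 ≡ 195 (mod 2491)
2^2048 ≡ 195^2 = 38025 ≡ 660 (mod 2491)
2490 = 2048 + 256 + 128 + 32 + 16 + 8 + 2 in binary powers of 2.
So 2^2490 ≡ 660 · 1653 · 437 · 42 · 770 · 256 · 4 ≡ 2414 (mod 2491).
Since 2414 ≠ 1, base 2 is a Fermat witness: 2491 is composite.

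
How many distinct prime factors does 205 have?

205 = 5 · 41
205 = 5 · 41, which has 2 distinct prime factors.

2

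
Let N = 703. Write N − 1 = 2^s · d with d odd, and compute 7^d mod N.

703 − 1 = 702 = 2^1 · 351, so d = 351.
7^1 ≡ 7 (mod 703)
7^2 ≡ 7^2 = 49 ≡ 49 (mod 703)
7^4 ≡ 49^2 = 2401 ≡ 292 (mod 703)
7^8 ≡ 292^2 = 85264 ≡ 201 (mod 703)
7^16 ≡ 201^2 = 40401 ≡ 330 (mod 703)
7^32 ≡ 330^2 = 108900 ≡ 638 (mod 703)
7^64 ≡ 638^2 = 407044 ≡ 7 (mod 703)
7^128 ≡ 7^2 = 49 ≡ 49 (mod 703)
7^256 ≡ 49^2 = 2401 ≡ 292 (mod 703)
351 = 256 + 64 + 16 + 8 + 4 + 2 + 1 in binary powers of 2.
So 7^351 ≡ 292 · 7 · 330 · 201 · 292 · 49 · 7 ≡ 1 (mod 703).
Since 7^d ≡ 1 (mod 703), base 7 does not prove 703 composite.

1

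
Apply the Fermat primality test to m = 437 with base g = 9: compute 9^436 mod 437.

9^1 ≡ 9 (mod 437)
9^2 ≡ 9^2 = 81 ≡ 81 (mod 437)
9^4 ≡ 81^2 = 6561 ≡ 6 (mod 437)
9^8 ≡ 6^2 = 36 ≡ 36 (mod 437)
9^16 ≡ 36^2 = 1296 ≡ 422 (mod 437)
9^32 ≡ 422^2 = 178084 ≡ 225 (mod 437)
9^64 ≡ 225^2 = 50625 ≡ 370 (mod 437)
9^128 ≡ 370^2 = 136900 ≡ 119 (mod 437)
9^256 ≡ 119^2 = 14161 ≡ 177 (mod 437)
436 = 256 + 128 + 32 + 16 + 4 in binary powers of 2.
So 9^436 ≡ 177 · 119 · 225 · 422 · 6 ≡ 234 (mod 437).
Since 234 ≠ 1, base 9 is a Fermat witness: 437 is composite.

234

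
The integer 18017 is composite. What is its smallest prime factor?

18017 is odd.
Digit sum 17, not divisible by 3.
Ends in 7: not divisible by 5.
7: 18017 = 7·2573 + 6
11: 18017 = 11·1637 + 10
13: 18017 = 13·1385 + 12
17: 18017 = 17·1059 + 14
19: 18017 = 19·948 + 5
23: 18017 = 23·783 + 8
29: 18017 = 29·621 + 8
31: 18017 = 31·581 + 6
37: 18017 = 37·486 + 35
41: 18017 = 41·439 + 18
43: 18017 = 43·419

43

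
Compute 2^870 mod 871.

545

2^1 ≡ 2 (mod 871)
2^2 ≡ 2^2 = 4 ≡ 4 (mod 871)
2^4 ≡ 4^2 = 16 ≡ 16 (mod 871)
2^8 ≡ 16^2 = 256 ≡ 256 (mod 871)
2^16 ≡ 256^2 = 65536 ≡ 211 (mod 871)
2^32 ≡ 211^2 = 44521 ≡ 100 (mod 871)
2^64 ≡ 100^2 = 10000 ≡ 419 (mod 871)
2^128 ≡ 419^2 = 175561 ≡ 490 (mod 871)
2^256 ≡ 490^2 = 240100 ≡ 575 (mod 871)
2^512 ≡ 575^2 = 330625 ≡ 516 (mod 871)
870 = 512 + 256 + 64 + 32 + 4 + 2 in binary powers of 2.
So 2^870 ≡ 516 · 575 · 419 · 100 · 16 · 4 ≡ 545 (mod 871).
Since 545 ≠ 1, base 2 is a Fermat witness: 871 is composite.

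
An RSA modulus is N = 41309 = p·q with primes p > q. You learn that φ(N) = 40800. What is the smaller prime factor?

101

φ(n) = (p−1)(q−1) = n − (p+q) + 1, so p + q = 41309 − 40800 + 1 = 510.
p and q are the roots of t² − 510t + 41309 = 0.
Discriminant: 510² − 4·41309 = 260100 − 165236 = 94864; √94864 = 308.
q = (510 − 308)/2 = 101, p = (510 + 308)/2 = 409.
Check: 101 · 409 = 41309.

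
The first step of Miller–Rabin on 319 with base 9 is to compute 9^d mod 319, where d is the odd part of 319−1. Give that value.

319 − 1 = 318 = 2^1 · 159, so d = 159.
9^1 ≡ 9 (mod 319)
9^2 ≡ 9^2 = 81 ≡ 81 (mod 319)
9^4 ≡ 81^2 = 6561 ≡ 181 (mod 319)
9^8 ≡ 181^2 = 32761 ≡ 223 (mod 319)
9^16 ≡ 223^2 = 49729 ≡ 284 (mod 319)
9^32 ≡ 284^2 = 80656 ≡ 268 (mod 319)
9^64 ≡ 268^2 = 71824 ≡ 49 (mod 319)
9^128 ≡ 49^2 = 2401 ≡ 168 (mod 319)
159 = 128 + 16 + 8 + 4 + 2 + 1 in binary powers of 2.
So 9^159 ≡ 168 · 284 · 223 · 181 · 81 · 9 ≡ 5 (mod 319).
Squaring chain: 5; never reaches −1, so base 9 is a Miller–Rabin witness that 319 is composite.

5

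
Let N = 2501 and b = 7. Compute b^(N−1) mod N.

1721

7^1 ≡ 7 (mod 2501)
7^2 ≡ 7^2 = 49 ≡ 49 (mod 2501)
7^4 ≡ 49^2 = 2401 ≡ 2401 (mod 2501)
7^8 ≡ 2401^2 = 5764801 ≡ 2497 (mod 2501)
7^16 ≡ 2497^2 = 6235009 ≡ 16 (mod 2501)
7^32 ≡ 16^2 = 256 ≡ 256 (mod 2501)
7^64 ≡ 256^2 = 65536 ≡ 510 (mod 2501)
7^128 ≡ 510^2 = 260100 ≡ 2497 (mod 2501)
7^256 ≡ 2497^2 = 6235009 ≡ 16 (mod 2501)
7^512 ≡ 16^2 = 256 ≡ 256 (mod 2501)
7^1024 ≡ 256^2 = 65536 ≡ 510 (mod 2501)
7^2048 ≡ 510^2 = 260100 ≡ 2497 (mod 2501)
2500 = 2048 + 256 + 128 + 64 + 4 in binary powers of 2.
So 7^2500 ≡ 2497 · 16 · 2497 · 510 · 2401 ≡ 1721 (mod 2501).
Since 1721 ≠ 1, base 7 is a Fermat witness: 2501 is composite.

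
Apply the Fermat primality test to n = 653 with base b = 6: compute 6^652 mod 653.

6^1 ≡ 6 (mod 653)
6^2 ≡ 6^2 = 36 ≡ 36 (mod 653)
6^4 ≡ 36^2 = 1296 ≡ 643 (mod 653)
6^8 ≡ 643^2 = 413449 ≡ 100 (mod 653)
6^16 ≡ 100^2 = 10000 ≡ 205 (mod 653)
6^32 ≡ 205^2 = 42025 ≡ 233 (mod 653)
6^64 ≡ 233^2 = 54289 ≡ 90 (mod 653)
6^128 ≡ 90^2 = 8100 ≡ 264 (mod 653)
6^256 ≡ 264^2 = 69696 ≡ 478 (mod 653)
6^512 ≡ 478^2 = 228484 ≡ 587 (mod 653)
652 = 512 + 128 + 8 + 4 in binary powers of 2.
So 6^652 ≡ 587 · 264 · 100 · 643 ≡ 1 (mod 653).
Since the result is 1, base 6 gives no evidence that 653 is composite.

1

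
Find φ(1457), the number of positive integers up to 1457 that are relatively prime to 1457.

1380

Factor: 1457 = 31 · 47.
φ(1457) = (31−1) · (47−1) = 30 · 46 = 1380.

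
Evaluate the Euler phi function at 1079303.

Factor: 1079303 = 67 · 89 · 181.
φ(1079303) = (67−1) · (89−1) · (181−1) = 66 · 88 · 180 = 1045440.

1045440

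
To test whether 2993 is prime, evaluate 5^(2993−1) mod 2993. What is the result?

5^1 ≡ 5 (mod 2993)
5^2 ≡ 5^2 = 25 ≡ 25 (mod 2993)
5^4 ≡ 25^2 = 625 ≡ 625 (mod 2993)
5^8 ≡ 625^2 = 390625 ≡ 1535 (mod 2993)
5^16 ≡ 1535^2 = 2356225 ≡ 734 (mod 2993)
5^32 ≡ 734^2 = 538756 ≡ 16 (mod 2993)
5^64 ≡ 16^2 = 256 ≡ 256 (mod 2993)
5^128 ≡ 256^2 = 65536 ≡ 2683 (mod 2993)
5^256 ≡ 2683^2 = 7198489 ≡ 324 (mod 2993)
5^512 ≡ 324^2 = 104976 ≡ 221 (mod 2993)
5^1024 ≡ 221^2 = 48841 ≡ 953 (mod 2993)
5^2048 ≡ 953^2 = 908209 ≡ 1330 (mod 2993)
2992 = 2048 + 512 + 256 + 128 + 32 + 16 in binary powers of 2.
So 5^2992 ≡ 1330 · 221 · 324 · 2683 · 16 · 734 ≡ 1492 (mod 2993).
Since 1492 ≠ 1, base 5 is a Fermat witness: 2993 is composite.

1492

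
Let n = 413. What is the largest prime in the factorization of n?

59

413 = 7 · 59
59 is prime.
So 413 = 7 · 59; the largest prime factor is 59.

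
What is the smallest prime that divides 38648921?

38648921 is odd.
Digit sum 41, not divisible by 3.
Ends in 1: not divisible by 5.
7: 38648921 = 7·5521274 + 3
11: 38648921 = 11·3513538 + 3
13: 38648921 = 13·2972993 + 12
17: 38648921 = 17·2273465 + 16
19: 38648921 = 19·2034153 + 14
23: 38648921 = 23·1680387 + 20
29: 38648921 = 29·1332721 + 12
31: 38648921 = 31·1246739 + 12
37: 38648921 = 37·1044565 + 16
41: 38648921 = 41·942656 + 25
43: 38648921 = 43·898812 + 5
47: 38648921 = 47·822317 + 22
53: 38648921 = 53·729224 + 49
59: 38648921 = 59·655066 + 27
61: 38648921 = 61·633588 + 53
67: 38648921 = 67·576849 + 38
71: 38648921 = 71·544351

71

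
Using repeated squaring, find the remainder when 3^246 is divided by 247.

144

3^1 ≡ 3 (mod 247)
3^2 ≡ 3^2 = 9 ≡ 9 (mod 247)
3^4 ≡ 9^2 = 81 ≡ 81 (mod 247)
3^8 ≡ 81^2 = 6561 ≡ 139 (mod 247)
3^16 ≡ 139^2 = 19321 ≡ 55 (mod 247)
3^32 ≡ 55^2 = 3025 ≡ 61 (mod 247)
3^64 ≡ 61^2 = 3721 ≡ 16 (mod 247)
3^128 ≡ 16^2 = 256 ≡ 9 (mod 247)
246 = 128 + 64 + 32 + 16 + 4 + 2 in binary powers of 2.
So 3^246 ≡ 9 · 16 · 61 · 55 · 81 · 9 ≡ 144 (mod 247).
Since 144 ≠ 1, base 3 is a Fermat witness: 247 is composite.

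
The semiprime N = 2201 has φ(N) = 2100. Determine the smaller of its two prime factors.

31

φ(n) = (p−1)(q−1) = n − (p+q) + 1, so p + q = 2201 − 2100 + 1 = 102.
p and q are the roots of t² − 102t + 2201 = 0.
Discriminant: 102² − 4·2201 = 10404 − 8804 = 1600; √1600 = 40.
q = (102 − 40)/2 = 31, p = (102 + 40)/2 = 71.
Check: 31 · 71 = 2201.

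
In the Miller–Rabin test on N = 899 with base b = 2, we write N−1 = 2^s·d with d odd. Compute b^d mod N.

698

899 − 1 = 898 = 2^1 · 449, so d = 449.
2^1 ≡ 2 (mod 899)
2^2 ≡ 2^2 = 4 ≡ 4 (mod 899)
2^4 ≡ 4^2 = 16 ≡ 16 (mod 899)
2^8 ≡ 16^2 = 256 ≡ 256 (mod 899)
2^16 ≡ 256^2 = 65536 ≡ 808 (mod 899)
2^32 ≡ 808^2 = 652864 ≡ 190 (mod 899)
2^64 ≡ 190^2 = 36100 ≡ 140 (mod 899)
2^128 ≡ 140^2 = 19600 ≡ 721 (mod 899)
2^256 ≡ 721^2 = 519841 ≡ 219 (mod 899)
449 = 256 + 128 + 64 + 1 in binary powers of 2.
So 2^449 ≡ 219 · 721 · 140 · 2 ≡ 698 (mod 899).
Squaring chain: 698; never reaches −1, so base 2 is a Miller–Rabin witness that 899 is composite.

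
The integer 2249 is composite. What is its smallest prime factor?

13

2249 is odd.
Digit sum 17, not divisible by 3.
Ends in 9: not divisible by 5.
7: 2249 = 7·321 + 2
11: 2249 = 11·204 + 5
13: 2249 = 13·173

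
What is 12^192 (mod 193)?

1

12^1 ≡ 12 (mod 193)
12^2 ≡ 12^2 = 144 ≡ 144 (mod 193)
12^4 ≡ 144^2 = 20736 ≡ 85 (mod 193)
12^8 ≡ 85^2 = 7225 ≡ 84 (mod 193)
12^16 ≡ 84^2 = 7056 ≡ 108 (mod 193)
12^32 ≡ 108^2 = 11664 ≡ 84 (mod 193)
12^64 ≡ 84^2 = 7056 ≡ 108 (mod 193)
12^128 ≡ 108^2 = 11664 ≡ 84 (mod 193)
192 = 128 + 64 in binary powers of 2.
So 12^192 ≡ 84 · 108 ≡ 1 (mod 193).
Since the result is 1, base 12 gives no evidence that 193 is composite.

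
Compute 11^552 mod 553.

302

11^1 ≡ 11 (mod 553)
11^2 ≡ 11^2 = 121 ≡ 121 (mod 553)
11^4 ≡ 121^2 = 14641 ≡ 263 (mod 553)
11^8 ≡ 263^2 = 69169 ≡ 44 (mod 553)
11^16 ≡ 44^2 = 1936 ≡ 277 (mod 553)
11^32 ≡ 277^2 = 76729 ≡ 415 (mod 553)
11^64 ≡ 415^2 = 172225 ≡ 242 (mod 553)
11^128 ≡ 242^2 = 58564 ≡ 499 (mod 553)
11^256 ≡ 499^2 = 249001 ≡ 151 (mod 553)
11^512 ≡ 151^2 = 22801 ≡ 128 (mod 553)
552 = 512 + 32 + 8 in binary powers of 2.
So 11^552 ≡ 128 · 415 · 44 ≡ 302 (mod 553).
Since 302 ≠ 1, base 11 is a Fermat witness: 553 is composite.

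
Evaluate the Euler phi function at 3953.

3828

Factor: 3953 = 59 · 67.
φ(3953) = (59−1) · (67−1) = 58 · 66 = 3828.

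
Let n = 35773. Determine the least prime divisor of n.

35773 is odd.
Digit sum 25, not divisible by 3.
Ends in 3: not divisible by 5.
7: 35773 = 7·5110 + 3
11: 35773 = 11·3252 + 1
13: 35773 = 13·2751 + 10
17: 35773 = 17·2104 + 5
19: 35773 = 19·1882 + 15
23: 35773 = 23·1555 + 8
29: 35773 = 29·1233 + 16
31: 35773 = 31·1153 + 30
37: 35773 = 37·966 + 31
41: 35773 = 41·872 + 21
43: 35773 = 43·831 + 40
47: 35773 = 47·761 + 6
53: 35773 = 53·674 + 51
59: 35773 = 59·606 + 19
61: 35773 = 61·586 + 27
67: 35773 = 67·533 + 62
71: 35773 = 71·503 + 60
73: 35773 = 73·490 + 3
79: 35773 = 79·452 + 65
83: 35773 = 83·431

83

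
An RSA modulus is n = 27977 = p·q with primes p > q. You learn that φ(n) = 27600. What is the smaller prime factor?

φ(n) = (p−1)(q−1) = n − (p+q) + 1, so p + q = 27977 − 27600 + 1 = 378.
p and q are the roots of t² − 378t + 27977 = 0.
Discriminant: 378² − 4·27977 = 142884 − 111908 = 30976; √30976 = 176.
q = (378 − 176)/2 = 101, p = (378 + 176)/2 = 277.
Check: 101 · 277 = 27977.

101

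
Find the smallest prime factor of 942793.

23

942793 is odd.
Digit sum 34, not divisible by 3.
Ends in 3: not divisible by 5.
7: 942793 = 7·134684 + 5
11: 942793 = 11·85708 + 5
13: 942793 = 13·72522 + 7
17: 942793 = 17·55458 + 7
19: 942793 = 19·49620 + 13
23: 942793 = 23·40991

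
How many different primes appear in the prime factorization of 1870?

1870 = 2 · 935
935 = 5 · 187
187 = 11 · 17
1870 = 2 · 5 · 11 · 17, which has 4 distinct prime factors.

4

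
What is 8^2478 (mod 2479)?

2034

8^1 ≡ 8 (mod 2479)
8^2 ≡ 8^2 = 64 ≡ 64 (mod 2479)
8^4 ≡ 64^2 = 4096 ≡ 1617 (mod 2479)
8^8 ≡ 1617^2 = 2614689 ≡ 1823 (mod 2479)
8^16 ≡ 1823^2 = 3323329 ≡ 1469 (mod 2479)
8^32 ≡ 1469^2 = 2157961 ≡ 1231 (mod 2479)
8^64 ≡ 1231^2 = 1515361 ≡ 692 (mod 2479)
8^128 ≡ 692^2 = 478864 ≡ 417 (mod 2479)
8^256 ≡ 417^2 = 173889 ≡ 359 (mod 2479)
8^512 ≡ 359^2 = 128881 ≡ 2452 (mod 2479)
8^1024 ≡ 2452^2 = 6012304 ≡ 729 (mod 2479)
8^2048 ≡ 729^2 = 531441 ≡ 935 (mod 2479)
2478 = 2048 + 256 + 128 + 32 + 8 + 4 + 2 in binary powers of 2.
So 8^2478 ≡ 935 · 359 · 417 · 1231 · 1823 · 1617 · 64 ≡ 2034 (mod 2479).
Since 2034 ≠ 1, base 8 is a Fermat witness: 2479 is composite.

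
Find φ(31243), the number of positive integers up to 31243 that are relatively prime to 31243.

Factor: 31243 = 157 · 199.
φ(31243) = (157−1) · (199−1) = 156 · 198 = 30888.

30888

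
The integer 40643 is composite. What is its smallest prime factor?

97

40643 is odd.
Digit sum 17, not divisible by 3.
Ends in 3: not divisible by 5.
7: 40643 = 7·5806 + 1
11: 40643 = 11·3694 + 9
13: 40643 = 13·3126 + 5
17: 40643 = 17·2390 + 13
19: 40643 = 19·2139 + 2
23: 40643 = 23·1767 + 2
29: 40643 = 29·1401 + 14
31: 40643 = 31·1311 + 2
37: 40643 = 37·1098 + 17
41: 40643 = 41·991 + 12
43: 40643 = 43·945 + 8
47: 40643 = 47·864 + 35
53: 40643 = 53·766 + 45
59: 40643 = 59·688 + 51
61: 40643 = 61·666 + 17
67: 40643 = 67·606 + 41
71: 40643 = 71·572 + 31
73: 40643 = 73·556 + 55
79: 40643 = 79·514 + 37
83: 40643 = 83·489 + 56
89: 40643 = 89·456 + 59
97: 40643 = 97·419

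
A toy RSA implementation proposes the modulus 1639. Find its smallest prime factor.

11

1639 is odd.
Digit sum 19, not divisible by 3.
Ends in 9: not divisible by 5.
7: 1639 = 7·234 + 1
11: 1639 = 11·149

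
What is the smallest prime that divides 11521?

41

11521 is odd.
Digit sum 10, not divisible by 3.
Ends in 1: not divisible by 5.
7: 11521 = 7·1645 + 6
11: 11521 = 11·1047 + 4
13: 11521 = 13·886 + 3
17: 11521 = 17·677 + 12
19: 11521 = 19·606 + 7
23: 11521 = 23·500 + 21
29: 11521 = 29·397 + 8
31: 11521 = 31·371 + 20
37: 11521 = 37·311 + 14
41: 11521 = 41·281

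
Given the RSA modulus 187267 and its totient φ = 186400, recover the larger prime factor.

φ(n) = (p−1)(q−1) = n − (p+q) + 1, so p + q = 187267 − 186400 + 1 = 868.
p and q are the roots of t² − 868t + 187267 = 0.
Discriminant: 868² − 4·187267 = 753424 − 749068 = 4356; √4356 = 66.
q = (868 − 66)/2 = 401, p = (868 + 66)/2 = 467.
Check: 401 · 467 = 187267.

467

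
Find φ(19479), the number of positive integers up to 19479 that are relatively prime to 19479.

12600

Factor: 19479 = 3 · 43 · 151.
φ(19479) = (3−1) · (43−1) · (151−1) = 2 · 42 · 150 = 12600.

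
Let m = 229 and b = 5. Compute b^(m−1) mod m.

5^1 ≡ 5 (mod 229)
5^2 ≡ 5^2 = 25 ≡ 25 (mod 229)
5^4 ≡ 25^2 = 625 ≡ 167 (mod 229)
5^8 ≡ 167^2 = 27889 ≡ 180 (mod 229)
5^16 ≡ 180^2 = 32400 ≡ 111 (mod 229)
5^32 ≡ 111^2 = 12321 ≡ 184 (mod 229)
5^64 ≡ 184^2 = 33856 ≡ 193 (mod 229)
5^128 ≡ 193^2 = 37249 ≡ 151 (mod 229)
228 = 128 + 64 + 32 + 4 in binary powers of 2.
So 5^228 ≡ 151 · 193 · 184 · 167 ≡ 1 (mod 229).
Since the result is 1, base 5 gives no evidence that 229 is composite.

1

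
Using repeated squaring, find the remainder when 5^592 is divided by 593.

5^1 ≡ 5 (mod 593)
5^2 ≡ 5^2 = 25 ≡ 25 (mod 593)
5^4 ≡ 25^2 = 625 ≡ 32 (mod 593)
5^8 ≡ 32^2 = 1024 ≡ 431 (mod 593)
5^16 ≡ 431^2 = 185761 ≡ 152 (mod 593)
5^32 ≡ 152^2 = 23104 ≡ 570 (mod 593)
5^64 ≡ 570^2 = 324900 ≡ 529 (mod 593)
5^128 ≡ 529^2 = 279841 ≡ 538 (mod 593)
5^256 ≡ 538^2 = 289444 ≡ 60 (mod 593)
5^512 ≡ 60^2 = 3600 ≡ 42 (mod 593)
592 = 512 + 64 + 16 in binary powers of 2.
So 5^592 ≡ 42 · 529 · 152 ≡ 1 (mod 593).
Since the result is 1, base 5 gives no evidence that 593 is composite.

1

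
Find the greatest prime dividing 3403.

83

3403 = 41 · 83
83 is prime.
So 3403 = 41 · 83; the largest prime factor is 83.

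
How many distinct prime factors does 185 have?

2

185 = 5 · 37
185 = 5 · 37, which has 2 distinct prime factors.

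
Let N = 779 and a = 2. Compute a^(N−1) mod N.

605

2^1 ≡ 2 (mod 779)
2^2 ≡ 2^2 = 4 ≡ 4 (mod 779)
2^4 ≡ 4^2 = 16 ≡ 16 (mod 779)
2^8 ≡ 16^2 = 256 ≡ 256 (mod 779)
2^16 ≡ 256^2 = 65536 ≡ 100 (mod 779)
2^32 ≡ 100^2 = 10000 ≡ 652 (mod 779)
2^64 ≡ 652^2 = 425104 ≡ 549 (mod 779)
2^128 ≡ 549^2 = 301401 ≡ 707 (mod 779)
2^256 ≡ 707^2 = 499849 ≡ 510 (mod 779)
2^512 ≡ 510^2 = 260100 ≡ 693 (mod 779)
778 = 512 + 256 + 8 + 2 in binary powers of 2.
So 2^778 ≡ 693 · 510 · 256 · 4 ≡ 605 (mod 779).
Since 605 ≠ 1, base 2 is a Fermat witness: 779 is composite.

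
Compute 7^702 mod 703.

1

7^1 ≡ 7 (mod 703)
7^2 ≡ 7^2 = 49 ≡ 49 (mod 703)
7^4 ≡ 49^2 = 2401 ≡ 292 (mod 703)
7^8 ≡ 292^2 = 85264 ≡ 201 (mod 703)
7^16 ≡ 201^2 = 40401 ≡ 330 (mod 703)
7^32 ≡ 330^2 = 108900 ≡ 638 (mod 703)
7^64 ≡ 638^2 = 407044 ≡ 7 (mod 703)
7^128 ≡ 7^2 = 49 ≡ 49 (mod 703)
7^256 ≡ 49^2 = 2401 ≡ 292 (mod 703)
7^512 ≡ 292^2 = 85264 ≡ 201 (mod 703)
702 = 512 + 128 + 32 + 16 + 8 + 4 + 2 in binary powers of 2.
So 7^702 ≡ 201 · 49 · 638 · 330 · 201 · 292 · 49 ≡ 1 (mod 703).
Since the result is 1, base 7 gives no evidence that 703 is composite.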